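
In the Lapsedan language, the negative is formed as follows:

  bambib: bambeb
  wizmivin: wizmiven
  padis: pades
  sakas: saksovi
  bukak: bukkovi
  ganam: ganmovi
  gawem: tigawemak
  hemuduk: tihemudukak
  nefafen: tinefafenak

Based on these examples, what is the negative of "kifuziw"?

kifuzew

padis and sakas both end in -s yet inflect differently (pades, saksovi), so the final letter is not what conditions the rule; the last vowel is.
"kifuziw" has last vowel 'i'. The stems whose last vowel is 'i' (bambib → bambeb, wizmivin → wizmiven, padis → pades) change the last vowel to 'e'.
The other patterns: stems whose last vowel is 'a' delete the last vowel and add -ovi; stems whose last vowel is 'e' or 'u' add ti- … -ak around the stem.
So kifuziw → kifuzew.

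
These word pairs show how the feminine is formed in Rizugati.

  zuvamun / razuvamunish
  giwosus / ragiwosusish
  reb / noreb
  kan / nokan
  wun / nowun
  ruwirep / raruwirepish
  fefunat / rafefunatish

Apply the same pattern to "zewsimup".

kan and zuvamun both end in -n yet inflect differently (nokan, razuvamunish), so the final letter is not what conditions the rule; the number of vowels is.
"zewsimup" has 3 vowels. The stems with 3 vowels (ruwirep → raruwirepish, giwosus → ragiwosusish, zuvamun → razuvamunish) add ra- … -ish around the stem.
So zewsimup → razewsimupish.

razewsimupish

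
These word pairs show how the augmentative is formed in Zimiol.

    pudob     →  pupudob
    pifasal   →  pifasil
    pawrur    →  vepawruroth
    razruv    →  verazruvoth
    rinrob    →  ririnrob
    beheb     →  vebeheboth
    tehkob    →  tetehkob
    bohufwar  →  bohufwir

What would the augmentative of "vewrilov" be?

vevewrilov

"vewrilov" has last vowel 'o'. The stems whose last vowel is 'o' (tehkob → tetehkob, rinrob → ririnrob, pudob → pupudob) repeat the first consonant+vowel as a prefix.
So vewrilov → vevewrilov.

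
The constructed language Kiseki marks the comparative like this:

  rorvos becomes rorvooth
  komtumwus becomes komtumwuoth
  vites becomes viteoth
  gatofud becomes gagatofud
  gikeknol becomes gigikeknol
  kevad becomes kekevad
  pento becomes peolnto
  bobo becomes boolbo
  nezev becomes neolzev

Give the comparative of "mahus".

"mahus" ends in -s. The stems ending in -s (rorvos → rorvooth, komtumwus → komtumwuoth, vites → viteoth) drop the final letter and add -oth.
The other patterns: stems ending in -d or -l repeat the first consonant+vowel as a prefix; stems ending in -o or -v insert -ol- after the first vowel.
So mahus → mahuoth.

mahuoth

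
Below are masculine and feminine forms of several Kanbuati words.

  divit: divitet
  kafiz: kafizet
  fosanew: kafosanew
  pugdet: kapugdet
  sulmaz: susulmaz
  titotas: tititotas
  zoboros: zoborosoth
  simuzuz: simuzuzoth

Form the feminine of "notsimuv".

notsimuvoth

"notsimuv" has last vowel 'u'. The one such stem in the data (simuzuz → simuzuzoth) adds -oth, so the same rule applies.
So notsimuv → notsimuvoth.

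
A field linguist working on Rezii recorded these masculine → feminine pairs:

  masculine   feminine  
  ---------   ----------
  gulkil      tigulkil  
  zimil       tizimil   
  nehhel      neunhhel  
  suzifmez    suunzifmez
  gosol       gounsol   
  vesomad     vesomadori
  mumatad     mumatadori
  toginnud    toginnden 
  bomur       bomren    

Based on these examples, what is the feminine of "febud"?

"febud" has last vowel 'u'. The stems whose last vowel is 'u' (toginnud → toginnden, bomur → bomren) delete the last vowel and add -en.
So febud → febden.

febden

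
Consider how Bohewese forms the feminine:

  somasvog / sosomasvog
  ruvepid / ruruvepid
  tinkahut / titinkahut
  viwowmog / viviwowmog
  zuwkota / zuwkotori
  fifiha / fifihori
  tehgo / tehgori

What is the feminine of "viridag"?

viviridag

"viridag" ends in a consonant. The stems ending in a consonant (somasvog → sosomasvog, ruvepid → ruruvepid, tinkahut → titinkahut) repeat the first consonant+vowel as a prefix.
The other pattern: stems ending in a vowel drop the final letter and add -ori.
So viridag → viviridag.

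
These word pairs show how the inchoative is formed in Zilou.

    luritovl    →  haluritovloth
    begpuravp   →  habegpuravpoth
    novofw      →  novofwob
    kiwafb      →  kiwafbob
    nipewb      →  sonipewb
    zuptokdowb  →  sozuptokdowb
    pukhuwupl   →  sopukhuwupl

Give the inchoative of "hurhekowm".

sohurhekowm

kiwafb and nipewb both end in -b yet inflect differently (kiwafbob, sonipewb), so the final letter is not what conditions the rule; the second-to-last letter is.
"hurhekowm" has second-to-last letter 'w'. The stems whose second-to-last letter is 'w' (nipewb → sonipewb, zuptokdowb → sozuptokdowb) add the prefix so-.
So hurhekowm → sohurhekowm.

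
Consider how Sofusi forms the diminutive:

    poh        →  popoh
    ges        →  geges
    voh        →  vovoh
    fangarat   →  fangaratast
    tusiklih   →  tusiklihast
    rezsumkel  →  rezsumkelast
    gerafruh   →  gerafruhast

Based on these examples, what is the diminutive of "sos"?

gerafruh and poh both end in -h yet inflect differently (gerafruhast, popoh), so the final letter is not what conditions the rule; the number of vowels is.
"sos" has 1 vowel. The stems with 1 vowel (ges → geges, poh → popoh, voh → vovoh) repeat the first consonant+vowel as a prefix.
The other pattern: stems with 3 vowels add -ast.
So sos → sosos.

sosos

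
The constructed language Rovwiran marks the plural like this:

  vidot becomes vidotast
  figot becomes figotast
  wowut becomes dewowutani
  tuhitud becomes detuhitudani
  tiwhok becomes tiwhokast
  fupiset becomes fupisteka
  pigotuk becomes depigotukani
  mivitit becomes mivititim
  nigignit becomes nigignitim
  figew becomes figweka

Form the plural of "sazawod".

tiwhok and pigotuk both end in -k yet inflect differently (tiwhokast, depigotukani), so the final letter is not what conditions the rule; the last vowel is.
"sazawod" has last vowel 'o'. The stems whose last vowel is 'o' (vidot → vidotast, figot → figotast, tiwhok → tiwhokast) add -ast.
The other patterns: stems whose last vowel is 'u' add de- … -ani around the stem; stems whose last vowel is 'e' delete the last vowel and add -eka; stems whose last vowel is 'i' add -im.
So sazawod → sazawodast.

sazawodast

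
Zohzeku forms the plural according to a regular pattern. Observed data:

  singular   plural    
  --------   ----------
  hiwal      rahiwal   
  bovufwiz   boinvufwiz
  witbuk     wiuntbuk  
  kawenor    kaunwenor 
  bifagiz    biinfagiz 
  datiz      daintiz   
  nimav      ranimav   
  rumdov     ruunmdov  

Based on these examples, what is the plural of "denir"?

deinnir

nimav and rumdov both end in -v yet inflect differently (ranimav, ruunmdov), so the final letter is not what conditions the rule; the last vowel is.
"denir" has last vowel 'i'. The stems whose last vowel is 'i' (bifagiz → biinfagiz, bovufwiz → boinvufwiz, datiz → daintiz) insert -in- after the first vowel.
The other patterns: stems whose last vowel is 'a' add the prefix ra-; stems whose last vowel is 'o' or 'u' insert -un- after the first vowel.
So denir → deinnir.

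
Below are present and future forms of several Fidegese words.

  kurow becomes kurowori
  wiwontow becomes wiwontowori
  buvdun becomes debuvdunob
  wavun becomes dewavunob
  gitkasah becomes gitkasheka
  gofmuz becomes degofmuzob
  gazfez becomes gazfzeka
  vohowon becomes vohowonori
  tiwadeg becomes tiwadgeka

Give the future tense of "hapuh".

dehapuhob

vohowon and wavun both end in -n yet inflect differently (vohowonori, dewavunob), so the final letter is not what conditions the rule; the last vowel is.
"hapuh" has last vowel 'u'. The stems whose last vowel is 'u' (gofmuz → degofmuzob, wavun → dewavunob, buvdun → debuvdunob) add de- … -ob around the stem.
So hapuh → dehapuhob.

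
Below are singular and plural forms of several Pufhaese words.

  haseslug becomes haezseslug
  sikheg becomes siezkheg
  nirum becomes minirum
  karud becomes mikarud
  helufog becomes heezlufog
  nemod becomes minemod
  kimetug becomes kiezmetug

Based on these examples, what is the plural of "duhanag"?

"duhanag" ends in -g. The stems ending in -g (kimetug → kiezmetug, sikheg → siezkheg, haseslug → haezseslug) insert -ez- after the first vowel.
So duhanag → duezhanag.

duezhanag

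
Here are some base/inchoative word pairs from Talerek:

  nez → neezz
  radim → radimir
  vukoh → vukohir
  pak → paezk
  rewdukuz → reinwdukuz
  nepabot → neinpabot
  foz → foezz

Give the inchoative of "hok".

hoezk

"hok" has 1 vowel. The stems with 1 vowel (pak → paezk, nez → neezz, foz → foezz) insert -ez- after the first vowel.
So hok → hoezk.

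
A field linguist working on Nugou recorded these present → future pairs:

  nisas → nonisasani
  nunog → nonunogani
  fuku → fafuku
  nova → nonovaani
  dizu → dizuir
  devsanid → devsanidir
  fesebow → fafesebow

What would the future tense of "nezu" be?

nonezuani

"nezu" begins with n-. The stems beginning with n- (nunog → nonunogani, nisas → nonisasani, nova → nonovaani) add no- … -ani around the stem.
So nezu → nonezuani.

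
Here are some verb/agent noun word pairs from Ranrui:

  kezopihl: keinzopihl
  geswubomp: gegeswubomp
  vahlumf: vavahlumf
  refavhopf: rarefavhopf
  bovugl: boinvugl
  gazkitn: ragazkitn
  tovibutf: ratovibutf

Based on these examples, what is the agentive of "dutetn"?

radutetn

vahlumf and tovibutf both end in -f yet inflect differently (vavahlumf, ratovibutf), so the final letter is not what conditions the rule; the second-to-last letter is.
"dutetn" has second-to-last letter 't'. The stems whose second-to-last letter is 't' (gazkitn → ragazkitn, tovibutf → ratovibutf) add the prefix ra-.
The other patterns: stems whose second-to-last letter is 'm' repeat the first consonant+vowel as a prefix; stems whose second-to-last letter is 'g' or 'h' insert -in- after the first vowel.
So dutetn → radutetn.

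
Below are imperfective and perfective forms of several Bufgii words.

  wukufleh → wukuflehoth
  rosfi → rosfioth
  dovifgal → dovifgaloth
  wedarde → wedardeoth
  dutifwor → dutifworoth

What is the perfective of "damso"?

Every pair shown (wukufleh → wukuflehoth, rosfi → rosfioth, dovifgal → dovifgaloth, …) follows the same rule: add -oth.
So damso → damsooth.

damsooth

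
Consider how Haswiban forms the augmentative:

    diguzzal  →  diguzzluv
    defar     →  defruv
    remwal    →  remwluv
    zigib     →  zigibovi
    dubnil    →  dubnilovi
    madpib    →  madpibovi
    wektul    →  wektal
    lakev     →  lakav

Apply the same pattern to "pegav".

pegvuv

diguzzal and dubnil both end in -l yet inflect differently (diguzzluv, dubnilovi), so the final letter is not what conditions the rule; the last vowel is.
"pegav" has last vowel 'a'. The stems whose last vowel is 'a' (diguzzal → diguzzluv, defar → defruv, remwal → remwluv) delete the last vowel and add -uv.
So pegav → pegvuv.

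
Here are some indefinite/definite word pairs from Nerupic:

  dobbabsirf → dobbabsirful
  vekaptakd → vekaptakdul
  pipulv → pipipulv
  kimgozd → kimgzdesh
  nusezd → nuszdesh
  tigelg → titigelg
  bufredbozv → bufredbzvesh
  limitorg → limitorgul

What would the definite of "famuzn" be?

famznesh

"famuzn" has second-to-last letter 'z'. The stems whose second-to-last letter is 'z' (kimgozd → kimgzdesh, nusezd → nuszdesh, bufredbozv → bufredbzvesh) delete the last vowel and add -esh.
The other patterns: stems whose second-to-last letter is 'l' repeat the first consonant+vowel as a prefix; stems whose second-to-last letter is 'k' or 'r' add -ul.
So famuzn → famznesh.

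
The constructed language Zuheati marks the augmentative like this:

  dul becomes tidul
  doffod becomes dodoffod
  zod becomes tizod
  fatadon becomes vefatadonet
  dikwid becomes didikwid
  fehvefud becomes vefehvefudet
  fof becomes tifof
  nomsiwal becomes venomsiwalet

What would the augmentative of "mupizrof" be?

vemupizrofet

zod and dikwid both end in -d yet inflect differently (tizod, didikwid), so the final letter is not what conditions the rule; the number of vowels is.
"mupizrof" has 3 vowels. The stems with 3 vowels (nomsiwal → venomsiwalet, fatadon → vefatadonet, fehvefud → vefehvefudet) add ve- … -et around the stem.
So mupizrof → vemupizrofet.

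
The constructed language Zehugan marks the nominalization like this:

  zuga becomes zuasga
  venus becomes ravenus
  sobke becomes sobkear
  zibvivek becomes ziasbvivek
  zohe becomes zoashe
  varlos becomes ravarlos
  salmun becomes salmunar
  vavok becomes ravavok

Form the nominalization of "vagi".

ravagi

zibvivek and vavok both end in -k yet inflect differently (ziasbvivek, ravavok), so the final letter is not what conditions the rule; the first letter is.
"vagi" begins with v-. The stems beginning with v- (venus → ravenus, vavok → ravavok, varlos → ravarlos) add the prefix ra-.
So vagi → ravagi.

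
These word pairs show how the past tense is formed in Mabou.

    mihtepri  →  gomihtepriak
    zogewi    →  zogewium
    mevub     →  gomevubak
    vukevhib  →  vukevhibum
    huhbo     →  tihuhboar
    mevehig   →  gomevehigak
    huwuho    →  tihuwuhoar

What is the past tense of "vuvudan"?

"vuvudan" begins with v-. The one such stem in the data (vukevhib → vukevhibum) adds -um, so the same rule applies.
So vuvudan → vuvudanum.

vuvudanum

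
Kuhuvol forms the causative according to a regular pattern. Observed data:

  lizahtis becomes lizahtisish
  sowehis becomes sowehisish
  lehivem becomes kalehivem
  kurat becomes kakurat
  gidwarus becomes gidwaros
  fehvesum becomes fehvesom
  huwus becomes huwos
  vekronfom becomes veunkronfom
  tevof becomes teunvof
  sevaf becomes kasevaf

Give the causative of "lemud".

fehvesum and vekronfom both end in -m yet inflect differently (fehvesom, veunkronfom), so the final letter is not what conditions the rule; the last vowel is.
"lemud" has last vowel 'u'. The stems whose last vowel is 'u' (huwus → huwos, fehvesum → fehvesom, gidwarus → gidwaros) change the last vowel to 'o'.
The other patterns: stems whose last vowel is 'o' insert -un- after the first vowel; stems whose last vowel is 'i' add -ish; stems whose last vowel is 'a' or 'e' add the prefix ka-.
So lemud → lemod.

lemod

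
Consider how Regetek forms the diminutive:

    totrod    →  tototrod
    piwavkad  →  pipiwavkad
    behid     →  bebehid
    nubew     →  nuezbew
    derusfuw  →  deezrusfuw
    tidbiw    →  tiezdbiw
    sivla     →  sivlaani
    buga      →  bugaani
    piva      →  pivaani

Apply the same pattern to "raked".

raraked

behid and tidbiw both have last vowel 'i' yet inflect differently (bebehid, tiezdbiw), so the last vowel is not what conditions the rule; the final letter is.
"raked" ends in -d. The stems ending in -d (totrod → tototrod, piwavkad → pipiwavkad, behid → bebehid) repeat the first consonant+vowel as a prefix.
The other patterns: stems ending in -w insert -ez- after the first vowel; stems ending in -a add -ani.
So raked → raraked.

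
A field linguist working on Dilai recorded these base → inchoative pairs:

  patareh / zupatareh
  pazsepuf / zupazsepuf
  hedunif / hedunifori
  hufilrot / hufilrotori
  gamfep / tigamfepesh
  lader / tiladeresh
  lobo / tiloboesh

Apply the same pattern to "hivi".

pazsepuf and hedunif both end in -f yet inflect differently (zupazsepuf, hedunifori), so the final letter is not what conditions the rule; the first letter is.
"hivi" begins with h-. The stems beginning with h- (hedunif → hedunifori, hufilrot → hufilrotori) add -ori.
The other patterns: stems beginning with p- add the prefix zu-; stems beginning with g- or l- add ti- … -esh around the stem.
So hivi → hiviori.

hiviori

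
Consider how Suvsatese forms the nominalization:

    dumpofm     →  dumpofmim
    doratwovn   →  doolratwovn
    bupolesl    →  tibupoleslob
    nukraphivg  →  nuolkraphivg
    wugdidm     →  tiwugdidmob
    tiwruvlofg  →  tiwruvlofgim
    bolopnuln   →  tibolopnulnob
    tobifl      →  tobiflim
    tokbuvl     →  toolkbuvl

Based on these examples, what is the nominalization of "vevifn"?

"vevifn" has second-to-last letter 'f'. The stems whose second-to-last letter is 'f' (tobifl → tobiflim, tiwruvlofg → tiwruvlofgim, dumpofm → dumpofmim) add -im.
The other patterns: stems whose second-to-last letter is 'v' insert -ol- after the first vowel; stems whose second-to-last letter is 'd', 'l' or 's' add ti- … -ob around the stem.
So vevifn → vevifnim.

vevifnim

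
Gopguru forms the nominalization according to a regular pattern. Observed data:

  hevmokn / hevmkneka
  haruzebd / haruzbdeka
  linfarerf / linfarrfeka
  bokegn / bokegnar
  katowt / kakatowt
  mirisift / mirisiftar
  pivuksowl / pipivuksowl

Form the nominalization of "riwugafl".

riwugaflar

"riwugafl" has second-to-last letter 'f'. The one such stem in the data (mirisift → mirisiftar) adds -ar, so the same rule applies.
The other patterns: stems whose second-to-last letter is 'w' repeat the first consonant+vowel as a prefix; stems whose second-to-last letter is 'b', 'k' or 'r' delete the last vowel and add -eka.
So riwugafl → riwugaflar.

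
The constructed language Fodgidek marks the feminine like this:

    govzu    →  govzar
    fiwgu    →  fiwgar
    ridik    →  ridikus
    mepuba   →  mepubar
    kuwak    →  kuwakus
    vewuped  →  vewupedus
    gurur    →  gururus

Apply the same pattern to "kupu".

kupar

gurur and fiwgu both have last vowel 'u' yet inflect differently (gururus, fiwgar), so the last vowel is not what conditions the rule; whether the stem ends in a vowel or a consonant is.
"kupu" ends in a vowel. The stems ending in a vowel (fiwgu → fiwgar, mepuba → mepubar, govzu → govzar) drop the final letter and add -ar.
The other pattern: stems ending in a consonant add -us.
So kupu → kupar.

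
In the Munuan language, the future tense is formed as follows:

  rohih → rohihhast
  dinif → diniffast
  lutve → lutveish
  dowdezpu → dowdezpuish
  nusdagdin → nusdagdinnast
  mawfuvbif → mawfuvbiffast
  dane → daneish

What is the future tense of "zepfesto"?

zepfestoish

dane and dinif both begin with d- yet inflect differently (daneish, diniffast), so the first letter is not what conditions the rule; whether the stem ends in a vowel or a consonant is.
"zepfesto" ends in a vowel. The stems ending in a vowel (lutve → lutveish, dane → daneish, dowdezpu → dowdezpuish) add -ish.
The other pattern: stems ending in a consonant double the final consonant and add -ast.
So zepfesto → zepfestoish.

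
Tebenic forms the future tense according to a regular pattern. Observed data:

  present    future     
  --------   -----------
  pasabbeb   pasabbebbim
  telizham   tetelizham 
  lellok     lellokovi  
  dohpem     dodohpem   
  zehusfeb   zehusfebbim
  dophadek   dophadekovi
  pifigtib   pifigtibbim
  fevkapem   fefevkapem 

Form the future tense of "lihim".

dophadek and pasabbeb both have last vowel 'e' yet inflect differently (dophadekovi, pasabbebbim), so the last vowel is not what conditions the rule; the final letter is.
"lihim" ends in -m. The stems ending in -m (telizham → tetelizham, fevkapem → fefevkapem, dohpem → dodohpem) repeat the first consonant+vowel as a prefix.
So lihim → lilihim.

lilihim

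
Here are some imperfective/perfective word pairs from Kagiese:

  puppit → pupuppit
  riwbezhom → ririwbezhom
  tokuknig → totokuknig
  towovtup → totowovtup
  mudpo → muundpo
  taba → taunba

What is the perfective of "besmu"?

riwbezhom and mudpo both have last vowel 'o' yet inflect differently (ririwbezhom, muundpo), so the last vowel is not what conditions the rule; whether the stem ends in a vowel or a consonant is.
"besmu" ends in a vowel. The stems ending in a vowel (mudpo → muundpo, taba → taunba) insert -un- after the first vowel.
The other pattern: stems ending in a consonant repeat the first consonant+vowel as a prefix.
So besmu → beunsmu.

beunsmu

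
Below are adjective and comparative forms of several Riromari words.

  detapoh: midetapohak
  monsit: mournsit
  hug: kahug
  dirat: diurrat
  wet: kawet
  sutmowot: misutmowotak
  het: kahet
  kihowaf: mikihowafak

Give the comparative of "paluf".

paurluf

"paluf" has 2 vowels. The stems with 2 vowels (monsit → mournsit, dirat → diurrat) insert -ur- after the first vowel.
So paluf → paurluf.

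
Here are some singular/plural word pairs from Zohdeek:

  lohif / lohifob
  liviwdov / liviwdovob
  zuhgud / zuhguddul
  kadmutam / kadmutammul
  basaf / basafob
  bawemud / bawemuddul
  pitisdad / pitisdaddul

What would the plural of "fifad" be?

kadmutam and basaf both have last vowel 'a' yet inflect differently (kadmutammul, basafob), so the last vowel is not what conditions the rule; the final letter is.
"fifad" ends in -d. The stems ending in -d (zuhgud → zuhguddul, bawemud → bawemuddul, pitisdad → pitisdaddul) double the final consonant and add -ul.
The other pattern: stems ending in -f or -v add -ob.
So fifad → fifaddul.

fifaddul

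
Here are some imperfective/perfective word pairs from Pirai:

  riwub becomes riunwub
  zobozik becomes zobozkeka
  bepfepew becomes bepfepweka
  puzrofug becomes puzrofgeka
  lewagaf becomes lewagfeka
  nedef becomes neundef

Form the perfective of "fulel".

fuunlel

"fulel" has 2 vowels. The stems with 2 vowels (nedef → neundef, riwub → riunwub) insert -un- after the first vowel.
So fulel → fuunlel.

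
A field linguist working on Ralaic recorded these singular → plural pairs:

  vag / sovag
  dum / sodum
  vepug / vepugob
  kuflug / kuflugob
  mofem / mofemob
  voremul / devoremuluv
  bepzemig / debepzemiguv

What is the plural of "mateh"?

vag and vepug both end in -g yet inflect differently (sovag, vepugob), so the final letter is not what conditions the rule; the number of vowels is.
"mateh" has 2 vowels. The stems with 2 vowels (vepug → vepugob, kuflug → kuflugob, mofem → mofemob) add -ob.
The other patterns: stems with 1 vowel add the prefix so-; stems with 3 vowels add de- … -uv around the stem.
So mateh → matehob.

matehob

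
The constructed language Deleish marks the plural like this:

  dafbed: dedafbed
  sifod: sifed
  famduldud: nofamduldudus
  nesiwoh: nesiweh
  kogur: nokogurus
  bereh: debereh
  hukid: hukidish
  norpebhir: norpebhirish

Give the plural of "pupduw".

dafbed and hukid both end in -d yet inflect differently (dedafbed, hukidish), so the final letter is not what conditions the rule; the last vowel is.
"pupduw" has last vowel 'u'. The stems whose last vowel is 'u' (kogur → nokogurus, famduldud → nofamduldudus) add no- … -us around the stem.
So pupduw → nopupduwus.

nopupduwus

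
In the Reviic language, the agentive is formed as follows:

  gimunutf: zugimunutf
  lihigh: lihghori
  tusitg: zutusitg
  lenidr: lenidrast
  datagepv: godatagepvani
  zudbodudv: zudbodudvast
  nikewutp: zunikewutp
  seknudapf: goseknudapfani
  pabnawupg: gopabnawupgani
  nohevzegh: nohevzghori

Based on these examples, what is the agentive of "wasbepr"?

"wasbepr" has second-to-last letter 'p'. The stems whose second-to-last letter is 'p' (pabnawupg → gopabnawupgani, seknudapf → goseknudapfani, datagepv → godatagepvani) add go- … -ani around the stem.
The other patterns: stems whose second-to-last letter is 'd' add -ast; stems whose second-to-last letter is 't' add the prefix zu-; stems whose second-to-last letter is 'g' delete the last vowel and add -ori.
So wasbepr → gowasbeprani.

gowasbeprani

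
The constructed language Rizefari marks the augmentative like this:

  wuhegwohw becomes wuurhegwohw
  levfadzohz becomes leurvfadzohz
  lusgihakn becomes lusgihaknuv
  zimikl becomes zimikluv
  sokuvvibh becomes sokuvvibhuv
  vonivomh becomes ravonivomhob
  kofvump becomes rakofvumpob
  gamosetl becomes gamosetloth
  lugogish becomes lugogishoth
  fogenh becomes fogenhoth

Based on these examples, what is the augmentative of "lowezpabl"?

sokuvvibh and vonivomh both end in -h yet inflect differently (sokuvvibhuv, ravonivomhob), so the final letter is not what conditions the rule; the second-to-last letter is.
"lowezpabl" has second-to-last letter 'b'. The one such stem in the data (sokuvvibh → sokuvvibhuv) adds -uv, so the same rule applies.
The other patterns: stems whose second-to-last letter is 'h' insert -ur- after the first vowel; stems whose second-to-last letter is 'm' add ra- … -ob around the stem; stems whose second-to-last letter is 'n', 's' or 't' add -oth.
So lowezpabl → lowezpabluv.

lowezpabluv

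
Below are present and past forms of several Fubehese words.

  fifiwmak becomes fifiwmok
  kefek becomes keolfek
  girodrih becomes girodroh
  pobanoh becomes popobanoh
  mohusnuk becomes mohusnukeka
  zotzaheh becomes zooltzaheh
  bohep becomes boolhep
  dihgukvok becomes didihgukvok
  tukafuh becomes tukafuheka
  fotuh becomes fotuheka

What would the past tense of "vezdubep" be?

veolzdubep

kefek and mohusnuk both end in -k yet inflect differently (keolfek, mohusnukeka), so the final letter is not what conditions the rule; the last vowel is.
"vezdubep" has last vowel 'e'. The stems whose last vowel is 'e' (kefek → keolfek, zotzaheh → zooltzaheh, bohep → boolhep) insert -ol- after the first vowel.
The other patterns: stems whose last vowel is 'u' add -eka; stems whose last vowel is 'a' or 'i' change the last vowel to 'o'; stems whose last vowel is 'o' repeat the first consonant+vowel as a prefix.
So vezdubep → veolzdubep.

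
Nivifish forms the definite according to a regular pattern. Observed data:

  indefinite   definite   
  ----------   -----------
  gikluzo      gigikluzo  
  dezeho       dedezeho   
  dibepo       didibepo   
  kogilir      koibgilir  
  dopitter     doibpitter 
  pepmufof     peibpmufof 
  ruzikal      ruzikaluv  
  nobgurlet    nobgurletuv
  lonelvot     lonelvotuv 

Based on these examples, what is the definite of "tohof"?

toibhof

"tohof" ends in -f. The one such stem in the data (pepmufof → peibpmufof) inserts -ib- after the first vowel (as do kogilir, dopitter), so the same rule applies.
The other patterns: stems ending in -o repeat the first consonant+vowel as a prefix; stems ending in -l or -t add -uv.
So tohof → toibhof.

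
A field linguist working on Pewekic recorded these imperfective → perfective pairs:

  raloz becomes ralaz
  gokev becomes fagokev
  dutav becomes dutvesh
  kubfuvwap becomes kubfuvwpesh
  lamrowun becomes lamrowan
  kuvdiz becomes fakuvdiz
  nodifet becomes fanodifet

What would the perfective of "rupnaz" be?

rupnzesh

"rupnaz" has last vowel 'a'. The stems whose last vowel is 'a' (dutav → dutvesh, kubfuvwap → kubfuvwpesh) delete the last vowel and add -esh.
So rupnaz → rupnzesh.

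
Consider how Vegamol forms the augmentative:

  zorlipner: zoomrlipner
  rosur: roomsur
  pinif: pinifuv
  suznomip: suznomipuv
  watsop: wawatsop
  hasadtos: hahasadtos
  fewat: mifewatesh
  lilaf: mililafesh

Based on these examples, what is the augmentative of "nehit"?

"nehit" has last vowel 'i'. The stems whose last vowel is 'i' (pinif → pinifuv, suznomip → suznomipuv) add -uv.
So nehit → nehituv.

nehituv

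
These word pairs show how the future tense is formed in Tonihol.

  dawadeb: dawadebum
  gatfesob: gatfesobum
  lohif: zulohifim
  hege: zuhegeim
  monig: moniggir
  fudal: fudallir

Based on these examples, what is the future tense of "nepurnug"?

nepurnuggir

"nepurnug" ends in -g. The one such stem in the data (monig → moniggir) doubles the final consonant and adds -ir (as does fudal), so the same rule applies.
So nepurnug → nepurnuggir.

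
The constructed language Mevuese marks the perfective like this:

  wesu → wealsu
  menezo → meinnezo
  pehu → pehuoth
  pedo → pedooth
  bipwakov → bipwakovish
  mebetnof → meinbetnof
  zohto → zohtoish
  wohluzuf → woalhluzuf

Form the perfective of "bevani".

"bevani" begins with b-. The one such stem in the data (bipwakov → bipwakovish) adds -ish, so the same rule applies.
The other patterns: stems beginning with m- insert -in- after the first vowel; stems beginning with w- insert -al- after the first vowel; stems beginning with p- add -oth.
So bevani → bevaniish.

bevaniish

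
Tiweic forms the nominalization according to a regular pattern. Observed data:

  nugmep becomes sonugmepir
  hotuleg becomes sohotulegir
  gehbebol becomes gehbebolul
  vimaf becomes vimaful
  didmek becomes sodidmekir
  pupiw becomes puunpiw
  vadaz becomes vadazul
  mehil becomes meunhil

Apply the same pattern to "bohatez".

mehil and gehbebol both end in -l yet inflect differently (meunhil, gehbebolul), so the final letter is not what conditions the rule; the last vowel is.
"bohatez" has last vowel 'e'. The stems whose last vowel is 'e' (hotuleg → sohotulegir, didmek → sodidmekir, nugmep → sonugmepir) add so- … -ir around the stem.
The other patterns: stems whose last vowel is 'i' insert -un- after the first vowel; stems whose last vowel is 'a' or 'o' add -ul.
So bohatez → sobohatezir.

sobohatezir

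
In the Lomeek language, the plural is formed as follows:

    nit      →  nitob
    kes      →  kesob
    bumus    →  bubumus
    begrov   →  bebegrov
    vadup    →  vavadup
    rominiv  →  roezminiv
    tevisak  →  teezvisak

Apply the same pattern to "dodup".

dododup

kes and bumus both end in -s yet inflect differently (kesob, bubumus), so the final letter is not what conditions the rule; the number of vowels is.
"dodup" has 2 vowels. The stems with 2 vowels (bumus → bubumus, begrov → bebegrov, vadup → vavadup) repeat the first consonant+vowel as a prefix.
The other patterns: stems with 1 vowel add -ob; stems with 3 vowels insert -ez- after the first vowel.
So dodup → dododup.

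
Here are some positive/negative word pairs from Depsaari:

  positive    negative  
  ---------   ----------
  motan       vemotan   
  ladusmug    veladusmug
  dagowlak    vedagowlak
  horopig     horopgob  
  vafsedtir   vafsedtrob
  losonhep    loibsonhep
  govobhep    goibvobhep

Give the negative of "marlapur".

ladusmug and horopig both end in -g yet inflect differently (veladusmug, horopgob), so the final letter is not what conditions the rule; the last vowel is.
"marlapur" has last vowel 'u'. The one such stem in the data (ladusmug → veladusmug) adds the prefix ve-, so the same rule applies.
The other patterns: stems whose last vowel is 'i' delete the last vowel and add -ob; stems whose last vowel is 'e' insert -ib- after the first vowel.
So marlapur → vemarlapur.

vemarlapur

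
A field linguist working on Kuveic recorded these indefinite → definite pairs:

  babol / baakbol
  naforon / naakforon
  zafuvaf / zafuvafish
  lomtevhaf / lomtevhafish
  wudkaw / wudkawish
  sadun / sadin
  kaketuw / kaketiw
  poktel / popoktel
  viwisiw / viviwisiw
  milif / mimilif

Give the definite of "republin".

naforon and sadun both end in -n yet inflect differently (naakforon, sadin), so the final letter is not what conditions the rule; the last vowel is.
"republin" has last vowel 'i'. The stems whose last vowel is 'i' (viwisiw → viviwisiw, milif → mimilif) repeat the first consonant+vowel as a prefix.
So republin → rerepublin.

rerepublin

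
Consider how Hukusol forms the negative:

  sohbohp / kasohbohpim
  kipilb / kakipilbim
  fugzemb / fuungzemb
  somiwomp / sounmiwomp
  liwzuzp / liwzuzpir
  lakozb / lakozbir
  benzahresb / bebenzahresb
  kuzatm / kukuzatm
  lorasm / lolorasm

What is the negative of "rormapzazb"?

rormapzazbir

kipilb and fugzemb both end in -b yet inflect differently (kakipilbim, fuungzemb), so the final letter is not what conditions the rule; the second-to-last letter is.
"rormapzazb" has second-to-last letter 'z'. The stems whose second-to-last letter is 'z' (liwzuzp → liwzuzpir, lakozb → lakozbir) add -ir.
The other patterns: stems whose second-to-last letter is 'h' or 'l' add ka- … -im around the stem; stems whose second-to-last letter is 'm' insert -un- after the first vowel; stems whose second-to-last letter is 's' or 't' repeat the first consonant+vowel as a prefix.
So rormapzazb → rormapzazbir.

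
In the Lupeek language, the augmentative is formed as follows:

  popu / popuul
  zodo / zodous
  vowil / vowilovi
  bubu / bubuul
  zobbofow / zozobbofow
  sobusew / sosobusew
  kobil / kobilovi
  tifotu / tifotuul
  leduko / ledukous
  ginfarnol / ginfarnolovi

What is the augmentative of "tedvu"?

"tedvu" ends in -u. The stems ending in -u (bubu → bubuul, tifotu → tifotuul, popu → popuul) add -ul.
So tedvu → tedvuul.

tedvuul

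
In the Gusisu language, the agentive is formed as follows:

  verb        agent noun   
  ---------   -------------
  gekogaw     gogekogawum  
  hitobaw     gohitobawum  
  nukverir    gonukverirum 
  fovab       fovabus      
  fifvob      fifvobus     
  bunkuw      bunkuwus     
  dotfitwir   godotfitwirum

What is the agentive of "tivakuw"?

gotivakuwum

bunkuw and hitobaw both end in -w yet inflect differently (bunkuwus, gohitobawum), so the final letter is not what conditions the rule; the number of vowels is.
"tivakuw" has 3 vowels. The stems with 3 vowels (nukverir → gonukverirum, hitobaw → gohitobawum, dotfitwir → godotfitwirum) add go- … -um around the stem.
The other pattern: stems with 2 vowels add -us.
So tivakuw → gotivakuwum.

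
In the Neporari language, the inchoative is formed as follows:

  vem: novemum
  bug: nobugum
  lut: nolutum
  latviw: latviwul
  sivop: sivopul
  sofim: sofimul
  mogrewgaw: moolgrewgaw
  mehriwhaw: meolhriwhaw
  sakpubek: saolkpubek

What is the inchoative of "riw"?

noriwum

"riw" has 1 vowel. The stems with 1 vowel (vem → novemum, bug → nobugum, lut → nolutum) add no- … -um around the stem.
So riw → noriwum.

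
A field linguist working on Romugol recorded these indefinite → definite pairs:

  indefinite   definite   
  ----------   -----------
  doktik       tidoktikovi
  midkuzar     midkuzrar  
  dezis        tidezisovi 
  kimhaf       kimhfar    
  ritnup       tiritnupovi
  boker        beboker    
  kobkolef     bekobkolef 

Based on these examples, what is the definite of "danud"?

tidanudovi

"danud" has last vowel 'u'. The one such stem in the data (ritnup → tiritnupovi) adds ti- … -ovi around the stem, so the same rule applies.
The other patterns: stems whose last vowel is 'e' add the prefix be-; stems whose last vowel is 'a' delete the last vowel and add -ar.
So danud → tidanudovi.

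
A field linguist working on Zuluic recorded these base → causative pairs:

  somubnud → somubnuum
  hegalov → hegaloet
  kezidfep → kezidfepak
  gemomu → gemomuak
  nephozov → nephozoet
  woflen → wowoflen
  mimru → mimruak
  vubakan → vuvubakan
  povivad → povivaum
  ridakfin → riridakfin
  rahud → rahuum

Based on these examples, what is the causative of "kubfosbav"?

kubfosbaet

povivad and vubakan both have last vowel 'a' yet inflect differently (povivaum, vuvubakan), so the last vowel is not what conditions the rule; the final letter is.
"kubfosbav" ends in -v. The stems ending in -v (nephozov → nephozoet, hegalov → hegaloet) drop the final letter and add -et.
So kubfosbav → kubfosbaet.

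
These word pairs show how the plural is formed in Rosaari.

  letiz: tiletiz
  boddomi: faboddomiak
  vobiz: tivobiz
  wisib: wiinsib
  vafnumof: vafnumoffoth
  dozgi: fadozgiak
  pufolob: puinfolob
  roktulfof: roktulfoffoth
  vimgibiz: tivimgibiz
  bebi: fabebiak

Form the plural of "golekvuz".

tigolekvuz

"golekvuz" ends in -z. The stems ending in -z (letiz → tiletiz, vobiz → tivobiz, vimgibiz → tivimgibiz) add the prefix ti-.
The other patterns: stems ending in -b insert -in- after the first vowel; stems ending in -i add fa- … -ak around the stem; stems ending in -f double the final consonant and add -oth.
So golekvuz → tigolekvuz.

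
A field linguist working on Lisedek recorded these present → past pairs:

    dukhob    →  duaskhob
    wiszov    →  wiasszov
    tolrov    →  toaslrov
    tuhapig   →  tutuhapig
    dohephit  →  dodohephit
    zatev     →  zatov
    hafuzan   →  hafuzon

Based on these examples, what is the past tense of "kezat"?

kezot

wiszov and zatev both end in -v yet inflect differently (wiasszov, zatov), so the final letter is not what conditions the rule; the last vowel is.
"kezat" has last vowel 'a'. The one such stem in the data (hafuzan → hafuzon) changes the last vowel to 'o' (as does zatev), so the same rule applies.
So kezat → kezot.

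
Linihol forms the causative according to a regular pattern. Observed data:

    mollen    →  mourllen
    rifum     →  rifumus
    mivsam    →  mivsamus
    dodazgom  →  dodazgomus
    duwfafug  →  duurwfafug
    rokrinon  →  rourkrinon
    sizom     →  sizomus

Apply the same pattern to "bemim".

bemimus

"bemim" ends in -m. The stems ending in -m (sizom → sizomus, rifum → rifumus, dodazgom → dodazgomus) add -us.
The other pattern: stems ending in -g or -n insert -ur- after the first vowel.
So bemim → bemimus.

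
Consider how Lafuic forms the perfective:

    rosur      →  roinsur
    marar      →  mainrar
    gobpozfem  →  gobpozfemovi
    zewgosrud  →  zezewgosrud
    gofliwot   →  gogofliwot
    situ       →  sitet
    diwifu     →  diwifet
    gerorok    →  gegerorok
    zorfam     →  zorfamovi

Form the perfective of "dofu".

zorfam and marar both have last vowel 'a' yet inflect differently (zorfamovi, mainrar), so the last vowel is not what conditions the rule; the final letter is.
"dofu" ends in -u. The stems ending in -u (diwifu → diwifet, situ → sitet) drop the final letter and add -et.
So dofu → dofet.

dofet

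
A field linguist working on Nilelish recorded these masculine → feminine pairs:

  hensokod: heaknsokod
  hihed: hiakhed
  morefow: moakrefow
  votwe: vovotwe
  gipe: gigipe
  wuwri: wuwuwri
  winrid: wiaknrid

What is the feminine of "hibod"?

hihed and gipe both have last vowel 'e' yet inflect differently (hiakhed, gigipe), so the last vowel is not what conditions the rule; whether the stem ends in a vowel or a consonant is.
"hibod" ends in a consonant. The stems ending in a consonant (morefow → moakrefow, hihed → hiakhed, winrid → wiaknrid) insert -ak- after the first vowel.
The other pattern: stems ending in a vowel repeat the first consonant+vowel as a prefix.
So hibod → hiakbod.

hiakbod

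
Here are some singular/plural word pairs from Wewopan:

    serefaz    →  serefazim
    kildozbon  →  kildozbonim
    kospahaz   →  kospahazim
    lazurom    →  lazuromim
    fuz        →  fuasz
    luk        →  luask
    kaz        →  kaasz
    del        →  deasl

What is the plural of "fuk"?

serefaz and fuz both end in -z yet inflect differently (serefazim, fuasz), so the final letter is not what conditions the rule; the number of vowels is.
"fuk" has 1 vowel. The stems with 1 vowel (fuz → fuasz, luk → luask, kaz → kaasz) insert -as- after the first vowel.
The other pattern: stems with 3 vowels add -im.
So fuk → fuask.

fuask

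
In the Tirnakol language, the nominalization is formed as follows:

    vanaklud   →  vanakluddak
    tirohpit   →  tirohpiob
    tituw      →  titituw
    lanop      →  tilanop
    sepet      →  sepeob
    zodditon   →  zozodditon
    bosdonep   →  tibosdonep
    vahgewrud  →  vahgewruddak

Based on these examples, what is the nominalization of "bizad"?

bizaddak

bosdonep and sepet both have last vowel 'e' yet inflect differently (tibosdonep, sepeob), so the last vowel is not what conditions the rule; the final letter is.
"bizad" ends in -d. The stems ending in -d (vahgewrud → vahgewruddak, vanaklud → vanakluddak) double the final consonant and add -ak.
The other patterns: stems ending in -p add the prefix ti-; stems ending in -t drop the final letter and add -ob; stems ending in -n or -w repeat the first consonant+vowel as a prefix.
So bizad → bizaddak.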